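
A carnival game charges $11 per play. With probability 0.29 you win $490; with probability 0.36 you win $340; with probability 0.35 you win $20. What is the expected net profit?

260.5

E[payout] = 490·0.29 + 340·0.36 + 20·0.35
 = 142.1 + 122.4 + 7
 = 271.5
Net = 271.5 - 11 = 260.5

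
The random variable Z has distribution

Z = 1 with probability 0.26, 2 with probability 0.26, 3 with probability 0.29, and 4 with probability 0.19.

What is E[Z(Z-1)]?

E[Z(Z-1)] = Σ z(z-1)·P(Z=z)
 = 0·0.26 + 2·0.26 + 6·0.29 + 12·0.19
 = 0 + 0.52 + 1.74 + 2.28
 = 4.54

4.54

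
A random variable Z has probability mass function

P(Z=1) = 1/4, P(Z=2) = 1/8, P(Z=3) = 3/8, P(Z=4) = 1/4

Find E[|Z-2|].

1.125

E[|Z-2|] = Σ |z-2|·P(Z=z)
 = 1·1/4 + 0·1/8 + 1·3/8 + 2·1/4
 = 1/4 + 0 + 3/8 + 1/2
 = 9/8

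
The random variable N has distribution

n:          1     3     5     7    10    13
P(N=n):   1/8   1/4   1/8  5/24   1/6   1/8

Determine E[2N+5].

17.5

E[2N+5] = Σ (2n+5)·P(N=n)
 = 7·1/8 + 11·1/4 + 15·1/8 + 19·5/24 + 25·1/6 + 31·1/8
 = 7/8 + 11/4 + 15/8 + 95/24 + 25/6 + 31/8
 = 35/2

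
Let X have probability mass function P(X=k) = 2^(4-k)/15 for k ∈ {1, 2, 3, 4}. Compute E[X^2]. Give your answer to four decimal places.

E[X^2] = Σ x^2·P(X=x)
 = 1·8/15 + 4·4/15 + 9·2/15 + 16·1/15
 = 8/15 + 16/15 + 6/5 + 16/15
 = 58/15

3.8667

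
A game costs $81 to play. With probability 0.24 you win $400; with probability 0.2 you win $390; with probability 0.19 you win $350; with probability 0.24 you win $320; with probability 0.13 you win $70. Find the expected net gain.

245.4

E[payout] = 400·0.24 + 390·0.2 + 350·0.19 + 320·0.24 + 70·0.13
 = 96 + 78 + 66.5 + 76.8 + 9.1
 = 326.4
Net = 326.4 - 81 = 245.4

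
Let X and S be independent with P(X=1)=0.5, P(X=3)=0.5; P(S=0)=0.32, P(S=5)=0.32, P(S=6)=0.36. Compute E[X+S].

E[X+S] = Σ_x Σ_s (x+s) · P(X=x)P(S=s)
 = 1·0.16 + 6·0.16 + 7·0.18 + 3·0.16 + 8·0.16 + 9·0.18
 = 0.16 + 0.96 + 1.26 + 0.48 + 1.28 + 1.62
 = 5.76

5.76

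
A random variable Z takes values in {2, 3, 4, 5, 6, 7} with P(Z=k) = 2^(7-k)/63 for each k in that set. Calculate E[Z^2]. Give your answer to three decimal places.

E[Z^2] = Σ z^2·P(Z=z)
 = 4·32/63 + 9·16/63 + 16·8/63 + 25·4/63 + 36·2/63 + 49·1/63
 = 128/63 + 16/7 + 128/63 + 100/63 + 8/7 + 7/9
 = 69/7

9.857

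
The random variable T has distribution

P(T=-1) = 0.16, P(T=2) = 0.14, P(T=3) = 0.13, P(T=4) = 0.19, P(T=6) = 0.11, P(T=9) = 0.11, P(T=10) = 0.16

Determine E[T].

4.52

E[T] = Σ t·P(T=t)
 = (-1)·0.16 + 2·0.14 + 3·0.13 + 4·0.19 + 6·0.11 + 9·0.11 + 10·0.16
 = (-0.16) + 0.28 + 0.39 + 0.76 + 0.66 + 0.99 + 1.6
 = 4.52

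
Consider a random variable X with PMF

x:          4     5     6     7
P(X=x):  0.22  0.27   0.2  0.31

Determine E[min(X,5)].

E[min(X,5)] = Σ min(x,5)·P(X=x)
 = 4·0.22 + 5·0.27 + 5·0.2 + 5·0.31
 = 0.88 + 1.35 + 1 + 1.55
 = 4.78

4.78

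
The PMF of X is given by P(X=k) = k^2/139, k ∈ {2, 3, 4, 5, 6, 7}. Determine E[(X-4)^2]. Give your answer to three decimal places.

E[(X-4)^2] = Σ (x-4)^2·P(X=x)
 = 4·4/139 + 1·9/139 + 0·16/139 + 1·25/139 + 4·36/139 + 9·49/139
 = 16/139 + 9/139 + 0 + 25/139 + 144/139 + 441/139
 = 635/139

4.568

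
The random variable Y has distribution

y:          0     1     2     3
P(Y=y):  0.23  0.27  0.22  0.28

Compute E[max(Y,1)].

E[max(Y,1)] = Σ max(y,1)·P(Y=y)
 = 1·0.23 + 1·0.27 + 2·0.22 + 3·0.28
 = 0.23 + 0.27 + 0.44 + 0.84
 = 1.78

1.78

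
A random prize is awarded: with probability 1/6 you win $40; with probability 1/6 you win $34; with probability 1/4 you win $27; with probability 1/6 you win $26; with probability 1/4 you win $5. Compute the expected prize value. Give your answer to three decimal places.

24.667

E[payout] = 40·1/6 + 34·1/6 + 27·1/4 + 26·1/6 + 5·1/4
 = 20/3 + 17/3 + 27/4 + 13/3 + 5/4
 = 74/3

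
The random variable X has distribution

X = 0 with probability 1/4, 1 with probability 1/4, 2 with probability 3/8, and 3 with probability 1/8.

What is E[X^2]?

E[X^2] = Σ x^2·P(X=x)
 = 0·1/4 + 1·1/4 + 4·3/8 + 9·1/8
 = 0 + 1/4 + 3/2 + 9/8
 = 23/8

2.875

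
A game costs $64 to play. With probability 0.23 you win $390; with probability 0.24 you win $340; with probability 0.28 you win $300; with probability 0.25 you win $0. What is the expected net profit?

E[payout] = 390·0.23 + 340·0.24 + 300·0.28 + 0·0.25
 = 89.7 + 81.6 + 84 + 0
 = 255.3
Net = 255.3 - 64 = 191.3

191.3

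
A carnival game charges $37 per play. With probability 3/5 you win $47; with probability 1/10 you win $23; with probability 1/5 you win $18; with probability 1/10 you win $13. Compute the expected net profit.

E[payout] = 47·3/5 + 23·1/10 + 18·1/5 + 13·1/10
 = 141/5 + 23/10 + 18/5 + 13/10
 = 177/5
Net = 177/5 - 37 = -8/5

-1.6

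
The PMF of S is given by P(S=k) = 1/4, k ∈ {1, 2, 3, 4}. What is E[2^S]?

7.5

E[2^S] = Σ 2^s·P(S=s)
 = 2·1/4 + 4·1/4 + 8·1/4 + 16·1/4
 = 1/2 + 1 + 2 + 4
 = 15/2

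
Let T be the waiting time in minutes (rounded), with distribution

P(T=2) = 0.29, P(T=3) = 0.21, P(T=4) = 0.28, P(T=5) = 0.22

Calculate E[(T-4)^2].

E[(T-4)^2] = Σ (t-4)^2·P(T=t)
 = 4·0.29 + 1·0.21 + 0·0.28 + 1·0.22
 = 1.16 + 0.21 + 0 + 0.22
 = 1.59

1.59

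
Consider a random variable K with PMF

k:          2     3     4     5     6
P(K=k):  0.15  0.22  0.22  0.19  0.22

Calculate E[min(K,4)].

E[min(K,4)] = Σ min(k,4)·P(K=k)
 = 2·0.15 + 3·0.22 + 4·0.22 + 4·0.19 + 4·0.22
 = 0.3 + 0.66 + 0.88 + 0.76 + 0.88
 = 3.48

3.48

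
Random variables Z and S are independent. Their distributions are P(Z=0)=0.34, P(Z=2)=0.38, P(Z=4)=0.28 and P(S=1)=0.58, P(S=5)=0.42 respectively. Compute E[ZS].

E[ZS] = Σ_z Σ_s zs · P(Z=z)P(S=s)
 = 0·0.1972 + 0·0.1428 + 2·0.2204 + 10·0.1596 + 4·0.1624 + 20·0.1176
 = 0 + 0 + 0.4408 + 1.596 + 0.6496 + 2.352
 = 5.0384

5.0384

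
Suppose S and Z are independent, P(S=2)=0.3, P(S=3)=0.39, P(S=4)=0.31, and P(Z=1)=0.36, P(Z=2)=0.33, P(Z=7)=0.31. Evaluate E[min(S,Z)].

1.9531

E[min(S,Z)] = Σ_s Σ_z min(s,z) · P(S=s)P(Z=z)
 = 1·0.108 + 2·0.099 + 2·0.093 + 1·0.1404 + 2·0.1287 + 3·0.1209 + 1·0.1116 + 2·0.1023 + 4·0.0961
 = 0.108 + 0.198 + 0.186 + 0.1404 + 0.2574 + 0.3627 + 0.1116 + 0.2046 + 0.3844
 = 1.9531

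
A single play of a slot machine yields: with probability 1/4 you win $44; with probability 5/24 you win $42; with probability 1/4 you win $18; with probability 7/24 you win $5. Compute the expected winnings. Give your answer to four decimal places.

25.7083

E[payout] = 44·1/4 + 42·5/24 + 18·1/4 + 5·7/24
 = 11 + 35/4 + 9/2 + 35/24
 = 617/24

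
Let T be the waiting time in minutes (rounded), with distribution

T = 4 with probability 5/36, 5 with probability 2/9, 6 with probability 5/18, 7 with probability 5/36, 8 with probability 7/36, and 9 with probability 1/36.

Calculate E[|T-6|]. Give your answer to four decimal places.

1.1111

E[|T-6|] = Σ |t-6|·P(T=t)
 = 2·5/36 + 1·2/9 + 0·5/18 + 1·5/36 + 2·7/36 + 3·1/36
 = 5/18 + 2/9 + 0 + 5/36 + 7/18 + 1/12
 = 10/9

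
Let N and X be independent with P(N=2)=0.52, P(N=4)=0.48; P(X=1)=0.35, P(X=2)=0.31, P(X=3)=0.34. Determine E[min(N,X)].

1.8132

E[min(N,X)] = Σ_n Σ_x min(n,x) · P(N=n)P(X=x)
 = 1·0.182 + 2·0.1612 + 2·0.1768 + 1·0.168 + 2·0.1488 + 3·0.1632
 = 0.182 + 0.3224 + 0.3536 + 0.168 + 0.2976 + 0.4896
 = 1.8132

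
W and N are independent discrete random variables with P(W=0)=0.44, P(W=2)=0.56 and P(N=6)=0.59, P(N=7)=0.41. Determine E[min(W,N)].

E[min(W,N)] = Σ_w Σ_n min(w,n) · P(W=w)P(N=n)
 = 0·0.2596 + 0·0.1804 + 2·0.3304 + 2·0.2296
 = 0 + 0 + 0.6608 + 0.4592
 = 1.12

1.12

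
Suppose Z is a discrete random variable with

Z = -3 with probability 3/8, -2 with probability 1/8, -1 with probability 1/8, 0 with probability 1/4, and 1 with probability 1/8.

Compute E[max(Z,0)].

0.125

E[max(Z,0)] = Σ max(z,0)·P(Z=z)
 = 0·3/8 + 0·1/8 + 0·1/8 + 0·1/4 + 1·1/8
 = 0 + 0 + 0 + 0 + 1/8
 = 1/8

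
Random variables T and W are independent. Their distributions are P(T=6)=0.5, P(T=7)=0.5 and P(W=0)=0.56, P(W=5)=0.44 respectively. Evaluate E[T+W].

8.7

E[T+W] = Σ_t Σ_w (t+w) · P(T=t)P(W=w)
 = 6·0.28 + 11·0.22 + 7·0.28 + 12·0.22
 = 1.68 + 2.42 + 1.96 + 2.64
 = 8.7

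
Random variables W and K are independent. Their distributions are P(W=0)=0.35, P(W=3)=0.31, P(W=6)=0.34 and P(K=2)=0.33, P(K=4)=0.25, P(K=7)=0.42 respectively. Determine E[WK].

13.662

E[WK] = Σ_w Σ_k wk · P(W=w)P(K=k)
 = 0·0.1155 + 0·0.0875 + 0·0.147 + 6·0.1023 + 12·0.0775 + 21·0.1302 + 12·0.1122 + 24·0.085 + 42·0.1428
 = 0 + 0 + 0 + 0.6138 + 0.93 + 2.7342 + 1.3464 + 2.04 + 5.9976
 = 13.662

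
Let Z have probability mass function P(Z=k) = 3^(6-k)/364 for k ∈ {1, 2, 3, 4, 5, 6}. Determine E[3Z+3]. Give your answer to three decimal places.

E[3Z+3] = Σ (3z+3)·P(Z=z)
 = 6·243/364 + 9·81/364 + 12·27/364 + 15·9/364 + 18·3/364 + 21·1/364
 = 729/182 + 729/364 + 81/91 + 135/364 + 27/182 + 3/52
 = 2721/364

7.475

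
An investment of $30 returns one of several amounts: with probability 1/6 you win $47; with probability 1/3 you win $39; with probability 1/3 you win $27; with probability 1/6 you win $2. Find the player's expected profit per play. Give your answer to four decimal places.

0.1667

E[payout] = 47·1/6 + 39·1/3 + 27·1/3 + 2·1/6
 = 47/6 + 13 + 9 + 1/3
 = 181/6
Net = 181/6 - 30 = 1/6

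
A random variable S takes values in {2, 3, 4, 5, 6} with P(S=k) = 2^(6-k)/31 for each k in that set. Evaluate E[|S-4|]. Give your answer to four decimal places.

E[|S-4|] = Σ |s-4|·P(S=s)
 = 2·16/31 + 1·8/31 + 0·4/31 + 1·2/31 + 2·1/31
 = 32/31 + 8/31 + 0 + 2/31 + 2/31
 = 44/31

1.4194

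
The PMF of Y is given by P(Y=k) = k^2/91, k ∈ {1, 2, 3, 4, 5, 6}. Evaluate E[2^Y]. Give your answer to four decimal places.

E[2^Y] = Σ 2^y·P(Y=y)
 = 2·1/91 + 4·4/91 + 8·9/91 + 16·16/91 + 32·25/91 + 64·36/91
 = 2/91 + 16/91 + 72/91 + 256/91 + 800/91 + 2304/91
 = 3450/91

37.9121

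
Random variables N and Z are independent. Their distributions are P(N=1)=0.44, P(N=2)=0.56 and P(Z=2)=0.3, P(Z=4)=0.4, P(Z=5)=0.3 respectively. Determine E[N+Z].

5.26

E[N+Z] = Σ_n Σ_z (n+z) · P(N=n)P(Z=z)
 = 3·0.132 + 5·0.176 + 6·0.132 + 4·0.168 + 6·0.224 + 7·0.168
 = 0.396 + 0.88 + 0.792 + 0.672 + 1.344 + 1.176
 = 5.26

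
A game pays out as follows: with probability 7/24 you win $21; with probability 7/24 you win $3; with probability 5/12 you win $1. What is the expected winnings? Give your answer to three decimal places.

7.417

E[payout] = 21·7/24 + 3·7/24 + 1·5/12
 = 49/8 + 7/8 + 5/12
 = 89/12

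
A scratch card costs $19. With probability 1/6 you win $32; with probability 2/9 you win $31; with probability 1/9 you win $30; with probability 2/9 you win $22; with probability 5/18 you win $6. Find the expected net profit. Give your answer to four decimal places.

3.1111

E[payout] = 32·1/6 + 31·2/9 + 30·1/9 + 22·2/9 + 6·5/18
 = 16/3 + 62/9 + 10/3 + 44/9 + 5/3
 = 199/9
Net = 199/9 - 19 = 28/9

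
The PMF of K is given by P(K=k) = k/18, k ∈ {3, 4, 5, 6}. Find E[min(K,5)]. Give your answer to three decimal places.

4.444

E[min(K,5)] = Σ min(k,5)·P(K=k)
 = 3·1/6 + 4·2/9 + 5·5/18 + 5·1/3
 = 1/2 + 8/9 + 25/18 + 5/3
 = 40/9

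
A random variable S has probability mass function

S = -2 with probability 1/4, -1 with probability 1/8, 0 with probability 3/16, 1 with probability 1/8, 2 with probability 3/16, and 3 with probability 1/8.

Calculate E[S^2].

3.125

E[S^2] = Σ s^2·P(S=s)
 = 4·1/4 + 1·1/8 + 0·3/16 + 1·1/8 + 4·3/16 + 9·1/8
 = 1 + 1/8 + 0 + 1/8 + 3/4 + 9/8
 = 25/8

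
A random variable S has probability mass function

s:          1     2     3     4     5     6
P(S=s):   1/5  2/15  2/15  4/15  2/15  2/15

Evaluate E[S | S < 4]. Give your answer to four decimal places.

P(S < 4) = 1/5 + 2/15 + 2/15 = 7/15.
E[S | S < 4] = [1·1/5 + 2·2/15 + 3·2/15] / (7/15)
 = 13/15 / (7/15)
 = 13/7

1.8571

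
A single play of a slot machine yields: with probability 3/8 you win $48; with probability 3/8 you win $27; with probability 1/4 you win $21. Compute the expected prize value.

33.375

E[payout] = 48·3/8 + 27·3/8 + 21·1/4
 = 18 + 81/8 + 21/4
 = 267/8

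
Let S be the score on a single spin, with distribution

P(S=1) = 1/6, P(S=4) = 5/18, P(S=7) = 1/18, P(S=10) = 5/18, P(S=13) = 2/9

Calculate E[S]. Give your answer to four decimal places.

7.3333

E[S] = Σ s·P(S=s)
 = 1·1/6 + 4·5/18 + 7·1/18 + 10·5/18 + 13·2/9
 = 1/6 + 10/9 + 7/18 + 25/9 + 26/9
 = 22/3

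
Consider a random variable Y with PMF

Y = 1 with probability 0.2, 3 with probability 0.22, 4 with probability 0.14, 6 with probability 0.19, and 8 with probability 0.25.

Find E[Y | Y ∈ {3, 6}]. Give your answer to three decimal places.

4.390

P(Y ∈ {3, 6}) = 0.22 + 0.19 = 0.41.
E[Y | Y ∈ {3, 6}] = [3·0.22 + 6·0.19] / 0.41
 = 1.8 / 0.41
 = 180/41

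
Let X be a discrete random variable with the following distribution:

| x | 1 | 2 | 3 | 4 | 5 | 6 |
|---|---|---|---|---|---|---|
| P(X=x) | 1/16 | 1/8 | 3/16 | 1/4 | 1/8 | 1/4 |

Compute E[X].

E[X] = Σ x·P(X=x)
 = 1·1/16 + 2·1/8 + 3·3/16 + 4·1/4 + 5·1/8 + 6·1/4
 = 1/16 + 1/4 + 9/16 + 1 + 5/8 + 3/2
 = 4

4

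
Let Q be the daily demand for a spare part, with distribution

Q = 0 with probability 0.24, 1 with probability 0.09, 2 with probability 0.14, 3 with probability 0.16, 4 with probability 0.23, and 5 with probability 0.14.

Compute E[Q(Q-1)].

E[Q(Q-1)] = Σ q(q-1)·P(Q=q)
 = 0·0.24 + 0·0.09 + 2·0.14 + 6·0.16 + 12·0.23 + 20·0.14
 = 0 + 0 + 0.28 + 0.96 + 2.76 + 2.8
 = 6.8

6.8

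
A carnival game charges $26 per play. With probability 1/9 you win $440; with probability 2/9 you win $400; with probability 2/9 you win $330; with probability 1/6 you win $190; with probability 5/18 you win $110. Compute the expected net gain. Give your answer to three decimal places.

247.333

E[payout] = 440·1/9 + 400·2/9 + 330·2/9 + 190·1/6 + 110·5/18
 = 440/9 + 800/9 + 220/3 + 95/3 + 275/9
 = 820/3
Net = 820/3 - 26 = 742/3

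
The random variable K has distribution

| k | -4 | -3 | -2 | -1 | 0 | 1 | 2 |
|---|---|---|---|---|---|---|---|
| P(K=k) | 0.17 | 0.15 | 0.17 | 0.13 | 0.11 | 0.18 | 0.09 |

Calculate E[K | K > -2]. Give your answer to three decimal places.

P(K > -2) = 0.13 + 0.11 + 0.18 + 0.09 = 0.51.
E[K | K > -2] = [(-1)·0.13 + 0·0.11 + 1·0.18 + 2·0.09] / 0.51
 = 0.23 / 0.51
 = 23/51

0.451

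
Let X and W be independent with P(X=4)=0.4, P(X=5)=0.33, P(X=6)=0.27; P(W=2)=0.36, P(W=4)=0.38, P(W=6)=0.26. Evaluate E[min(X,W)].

3.5062

E[min(X,W)] = Σ_x Σ_w min(x,w) · P(X=x)P(W=w)
 = 2·0.144 + 4·0.152 + 4·0.104 + 2·0.1188 + 4·0.1254 + 5·0.0858 + 2·0.0972 + 4·0.1026 + 6·0.0702
 = 0.288 + 0.608 + 0.416 + 0.2376 + 0.5016 + 0.429 + 0.1944 + 0.4104 + 0.4212
 = 3.5062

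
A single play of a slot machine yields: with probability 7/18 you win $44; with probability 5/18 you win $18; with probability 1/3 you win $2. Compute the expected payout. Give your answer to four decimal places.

E[payout] = 44·7/18 + 18·5/18 + 2·1/3
 = 154/9 + 5 + 2/3
 = 205/9

22.7778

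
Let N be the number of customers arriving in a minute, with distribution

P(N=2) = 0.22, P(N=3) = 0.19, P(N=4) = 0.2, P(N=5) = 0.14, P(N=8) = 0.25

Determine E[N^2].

25.29

E[N^2] = Σ n^2·P(N=n)
 = 4·0.22 + 9·0.19 + 16·0.2 + 25·0.14 + 64·0.25
 = 0.88 + 1.71 + 3.2 + 3.5 + 16
 = 25.29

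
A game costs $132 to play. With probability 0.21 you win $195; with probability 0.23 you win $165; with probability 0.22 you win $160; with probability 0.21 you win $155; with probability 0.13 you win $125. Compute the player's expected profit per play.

30.9

E[payout] = 195·0.21 + 165·0.23 + 160·0.22 + 155·0.21 + 125·0.13
 = 40.95 + 37.95 + 35.2 + 32.55 + 16.25
 = 162.9
Net = 162.9 - 132 = 30.9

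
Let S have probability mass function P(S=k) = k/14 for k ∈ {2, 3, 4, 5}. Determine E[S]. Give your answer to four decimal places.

E[S] = Σ s·P(S=s)
 = 2·1/7 + 3·3/14 + 4·2/7 + 5·5/14
 = 2/7 + 9/14 + 8/7 + 25/14
 = 27/7

3.8571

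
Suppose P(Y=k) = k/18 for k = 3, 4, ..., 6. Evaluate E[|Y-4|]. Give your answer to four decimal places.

1.1111

E[|Y-4|] = Σ |y-4|·P(Y=y)
 = 1·1/6 + 0·2/9 + 1·5/18 + 2·1/3
 = 1/6 + 0 + 5/18 + 2/3
 = 10/9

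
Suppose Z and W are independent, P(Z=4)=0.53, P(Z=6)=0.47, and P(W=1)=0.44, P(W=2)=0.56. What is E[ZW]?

7.7064

E[ZW] = Σ_z Σ_w zw · P(Z=z)P(W=w)
 = 4·0.2332 + 8·0.2968 + 6·0.2068 + 12·0.2632
 = 0.9328 + 2.3744 + 1.2408 + 3.1584
 = 7.7064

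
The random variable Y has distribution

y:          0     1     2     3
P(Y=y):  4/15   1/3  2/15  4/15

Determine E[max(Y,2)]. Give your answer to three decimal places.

2.267

E[max(Y,2)] = Σ max(y,2)·P(Y=y)
 = 2·4/15 + 2·1/3 + 2·2/15 + 3·4/15
 = 8/15 + 2/3 + 4/15 + 4/5
 = 34/15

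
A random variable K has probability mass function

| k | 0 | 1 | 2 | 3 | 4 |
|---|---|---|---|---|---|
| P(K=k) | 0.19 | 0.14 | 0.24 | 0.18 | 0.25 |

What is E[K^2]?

E[K^2] = Σ k^2·P(K=k)
 = 0·0.19 + 1·0.14 + 4·0.24 + 9·0.18 + 16·0.25
 = 0 + 0.14 + 0.96 + 1.62 + 4
 = 6.72

6.72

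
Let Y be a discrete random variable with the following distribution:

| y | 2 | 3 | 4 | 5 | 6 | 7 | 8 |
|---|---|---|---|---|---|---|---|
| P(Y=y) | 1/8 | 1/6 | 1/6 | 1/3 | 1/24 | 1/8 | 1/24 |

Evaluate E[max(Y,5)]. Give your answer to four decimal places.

E[max(Y,5)] = Σ max(y,5)·P(Y=y)
 = 5·1/8 + 5·1/6 + 5·1/6 + 5·1/3 + 6·1/24 + 7·1/8 + 8·1/24
 = 5/8 + 5/6 + 5/6 + 5/3 + 1/4 + 7/8 + 1/3
 = 65/12

5.4167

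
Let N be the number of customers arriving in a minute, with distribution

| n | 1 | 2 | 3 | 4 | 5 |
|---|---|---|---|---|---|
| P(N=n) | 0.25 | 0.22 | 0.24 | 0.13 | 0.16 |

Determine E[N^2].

E[N^2] = Σ n^2·P(N=n)
 = 1·0.25 + 4·0.22 + 9·0.24 + 16·0.13 + 25·0.16
 = 0.25 + 0.88 + 2.16 + 2.08 + 4
 = 9.37

9.37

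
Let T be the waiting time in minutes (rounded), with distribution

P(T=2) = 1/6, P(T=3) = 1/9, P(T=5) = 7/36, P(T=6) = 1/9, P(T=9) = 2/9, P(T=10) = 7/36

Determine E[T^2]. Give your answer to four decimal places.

E[T^2] = Σ t^2·P(T=t)
 = 4·1/6 + 9·1/9 + 25·7/36 + 36·1/9 + 81·2/9 + 100·7/36
 = 2/3 + 1 + 175/36 + 4 + 18 + 175/9
 = 1727/36

47.9722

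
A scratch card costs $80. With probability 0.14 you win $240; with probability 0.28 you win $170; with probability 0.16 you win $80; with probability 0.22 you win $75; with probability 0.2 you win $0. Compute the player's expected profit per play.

30.5

E[payout] = 240·0.14 + 170·0.28 + 80·0.16 + 75·0.22 + 0·0.2
 = 33.6 + 47.6 + 12.8 + 16.5 + 0
 = 110.5
Net = 110.5 - 80 = 30.5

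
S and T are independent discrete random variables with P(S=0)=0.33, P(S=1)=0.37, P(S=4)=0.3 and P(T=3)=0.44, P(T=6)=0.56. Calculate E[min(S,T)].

1.438

E[min(S,T)] = Σ_s Σ_t min(s,t) · P(S=s)P(T=t)
 = 0·0.1452 + 0·0.1848 + 1·0.1628 + 1·0.2072 + 3·0.132 + 4·0.168
 = 0 + 0 + 0.1628 + 0.2072 + 0.396 + 0.672
 = 1.438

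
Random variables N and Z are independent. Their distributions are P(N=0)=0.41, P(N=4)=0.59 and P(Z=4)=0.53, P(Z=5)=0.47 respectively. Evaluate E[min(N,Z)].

E[min(N,Z)] = Σ_n Σ_z min(n,z) · P(N=n)P(Z=z)
 = 0·0.2173 + 0·0.1927 + 4·0.3127 + 4·0.2773
 = 0 + 0 + 1.2508 + 1.1092
 = 2.36

2.36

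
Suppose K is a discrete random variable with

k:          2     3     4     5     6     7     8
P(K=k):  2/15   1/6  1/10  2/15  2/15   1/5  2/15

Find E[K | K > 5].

7

P(K > 5) = 2/15 + 1/5 + 2/15 = 7/15.
E[K | K > 5] = [6·2/15 + 7·1/5 + 8·2/15] / (7/15)
 = 49/15 / (7/15)
 = 7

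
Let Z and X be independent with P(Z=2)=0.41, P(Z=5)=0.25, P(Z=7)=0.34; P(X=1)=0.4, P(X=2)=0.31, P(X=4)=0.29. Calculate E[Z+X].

E[Z+X] = Σ_z Σ_x (z+x) · P(Z=z)P(X=x)
 = 3·0.164 + 4·0.1271 + 6·0.1189 + 6·0.1 + 7·0.0775 + 9·0.0725 + 8·0.136 + 9·0.1054 + 11·0.0986
 = 0.492 + 0.5084 + 0.7134 + 0.6 + 0.5425 + 0.6525 + 1.088 + 0.9486 + 1.0846
 = 6.63

6.63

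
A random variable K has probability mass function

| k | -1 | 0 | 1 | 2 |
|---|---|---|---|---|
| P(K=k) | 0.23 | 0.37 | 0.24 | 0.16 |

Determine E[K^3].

1.29

E[K^3] = Σ k^3·P(K=k)
 = (-1)·0.23 + 0·0.37 + 1·0.24 + 8·0.16
 = (-0.23) + 0 + 0.24 + 1.28
 = 1.29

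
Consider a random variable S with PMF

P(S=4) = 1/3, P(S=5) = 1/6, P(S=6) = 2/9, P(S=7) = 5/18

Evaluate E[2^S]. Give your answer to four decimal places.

60.4444

E[2^S] = Σ 2^s·P(S=s)
 = 16·1/3 + 32·1/6 + 64·2/9 + 128·5/18
 = 16/3 + 16/3 + 128/9 + 320/9
 = 544/9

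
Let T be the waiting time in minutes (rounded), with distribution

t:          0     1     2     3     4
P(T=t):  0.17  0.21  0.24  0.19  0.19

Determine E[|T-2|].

E[|T-2|] = Σ |t-2|·P(T=t)
 = 2·0.17 + 1·0.21 + 0·0.24 + 1·0.19 + 2·0.19
 = 0.34 + 0.21 + 0 + 0.19 + 0.38
 = 1.12

1.12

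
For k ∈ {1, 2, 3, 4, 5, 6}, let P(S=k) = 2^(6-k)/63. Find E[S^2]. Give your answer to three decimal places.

E[S^2] = Σ s^2·P(S=s)
 = 1·32/63 + 4·16/63 + 9·8/63 + 16·4/63 + 25·2/63 + 36·1/63
 = 32/63 + 64/63 + 8/7 + 64/63 + 50/63 + 4/7
 = 106/21

5.048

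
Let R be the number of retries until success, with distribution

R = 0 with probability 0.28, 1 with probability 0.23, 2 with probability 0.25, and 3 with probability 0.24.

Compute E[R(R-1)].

E[R(R-1)] = Σ r(r-1)·P(R=r)
 = 0·0.28 + 0·0.23 + 2·0.25 + 6·0.24
 = 0 + 0 + 0.5 + 1.44
 = 1.94

1.94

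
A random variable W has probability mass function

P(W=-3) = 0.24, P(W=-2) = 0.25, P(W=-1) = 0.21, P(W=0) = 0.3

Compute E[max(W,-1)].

E[max(W,-1)] = Σ max(w,-1)·P(W=w)
 = (-1)·0.24 + (-1)·0.25 + (-1)·0.21 + 0·0.3
 = (-0.24) + (-0.25) + (-0.21) + 0
 = -0.7

-0.7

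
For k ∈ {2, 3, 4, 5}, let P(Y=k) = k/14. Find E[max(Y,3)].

E[max(Y,3)] = Σ max(y,3)·P(Y=y)
 = 3·1/7 + 3·3/14 + 4·2/7 + 5·5/14
 = 3/7 + 9/14 + 8/7 + 25/14
 = 4

4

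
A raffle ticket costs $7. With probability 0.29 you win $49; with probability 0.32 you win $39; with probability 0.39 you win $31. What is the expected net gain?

E[payout] = 49·0.29 + 39·0.32 + 31·0.39
 = 14.21 + 12.48 + 12.09
 = 38.78
Net = 38.78 - 7 = 31.78

31.78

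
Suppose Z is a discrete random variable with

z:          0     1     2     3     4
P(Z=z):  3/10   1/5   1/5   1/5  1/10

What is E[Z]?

1.6

E[Z] = Σ z·P(Z=z)
 = 0·3/10 + 1·1/5 + 2·1/5 + 3·1/5 + 4·1/10
 = 0 + 1/5 + 2/5 + 3/5 + 2/5
 = 8/5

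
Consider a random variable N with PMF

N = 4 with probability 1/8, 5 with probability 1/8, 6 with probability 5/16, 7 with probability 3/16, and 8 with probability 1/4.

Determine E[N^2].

41.5625

E[N^2] = Σ n^2·P(N=n)
 = 16·1/8 + 25·1/8 + 36·5/16 + 49·3/16 + 64·1/4
 = 2 + 25/8 + 45/4 + 147/16 + 16
 = 665/16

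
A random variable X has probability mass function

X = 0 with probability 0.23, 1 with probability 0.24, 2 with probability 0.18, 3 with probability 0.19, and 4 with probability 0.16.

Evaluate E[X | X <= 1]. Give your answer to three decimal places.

0.511

P(X <= 1) = 0.23 + 0.24 = 0.47.
E[X | X <= 1] = [0·0.23 + 1·0.24] / 0.47
 = 0.24 / 0.47
 = 24/47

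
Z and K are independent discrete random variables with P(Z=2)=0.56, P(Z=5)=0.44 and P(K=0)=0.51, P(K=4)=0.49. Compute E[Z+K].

5.28

E[Z+K] = Σ_z Σ_k (z+k) · P(Z=z)P(K=k)
 = 2·0.2856 + 6·0.2744 + 5·0.2244 + 9·0.2156
 = 0.5712 + 1.6464 + 1.122 + 1.9404
 = 5.28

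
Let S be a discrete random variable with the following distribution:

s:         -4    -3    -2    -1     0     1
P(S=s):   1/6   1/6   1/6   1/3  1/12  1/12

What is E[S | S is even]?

-2.4

P(S is even) = 1/6 + 1/6 + 1/12 = 5/12.
E[S | S is even] = [(-4)·1/6 + (-2)·1/6 + 0·1/12] / (5/12)
 = -1 / (5/12)
 = -12/5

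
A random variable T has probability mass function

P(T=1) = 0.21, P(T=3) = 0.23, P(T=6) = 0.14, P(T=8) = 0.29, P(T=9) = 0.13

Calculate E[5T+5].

E[5T+5] = Σ (5t+5)·P(T=t)
 = 10·0.21 + 20·0.23 + 35·0.14 + 45·0.29 + 50·0.13
 = 2.1 + 4.6 + 4.9 + 13.05 + 6.5
 = 31.15

31.15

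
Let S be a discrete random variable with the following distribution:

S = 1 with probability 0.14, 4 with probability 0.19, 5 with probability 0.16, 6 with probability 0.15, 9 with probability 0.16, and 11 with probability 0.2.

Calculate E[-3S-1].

-19.72

E[-3S-1] = Σ (-3s-1)·P(S=s)
 = (-4)·0.14 + (-13)·0.19 + (-16)·0.16 + (-19)·0.15 + (-28)·0.16 + (-34)·0.2
 = (-0.56) + (-2.47) + (-2.56) + (-2.85) + (-4.48) + (-6.8)
 = -19.72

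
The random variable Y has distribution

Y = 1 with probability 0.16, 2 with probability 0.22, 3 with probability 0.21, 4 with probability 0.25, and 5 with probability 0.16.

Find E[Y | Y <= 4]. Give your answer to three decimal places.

P(Y <= 4) = 0.16 + 0.22 + 0.21 + 0.25 = 0.84.
E[Y | Y <= 4] = [1·0.16 + 2·0.22 + 3·0.21 + 4·0.25] / 0.84
 = 2.23 / 0.84
 = 223/84

2.655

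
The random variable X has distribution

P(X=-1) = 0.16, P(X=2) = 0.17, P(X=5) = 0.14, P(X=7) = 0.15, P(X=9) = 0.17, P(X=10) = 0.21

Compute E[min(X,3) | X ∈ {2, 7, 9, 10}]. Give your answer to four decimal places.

P(X ∈ {2, 7, 9, 10}) = 0.17 + 0.15 + 0.17 + 0.21 = 0.7.
E[min(X,3) | X ∈ {2, 7, 9, 10}] = [2·0.17 + 3·0.15 + 3·0.17 + 3·0.21] / 0.7
 = 1.93 / 0.7
 = 193/70

2.7571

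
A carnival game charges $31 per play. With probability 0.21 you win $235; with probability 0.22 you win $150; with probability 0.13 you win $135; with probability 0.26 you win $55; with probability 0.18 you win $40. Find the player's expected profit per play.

E[payout] = 235·0.21 + 150·0.22 + 135·0.13 + 55·0.26 + 40·0.18
 = 49.35 + 33 + 17.55 + 14.3 + 7.2
 = 121.4
Net = 121.4 - 31 = 90.4

90.4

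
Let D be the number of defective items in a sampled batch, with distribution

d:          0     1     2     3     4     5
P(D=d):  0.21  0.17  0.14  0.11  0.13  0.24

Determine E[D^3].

E[D^3] = Σ d^3·P(D=d)
 = 0·0.21 + 1·0.17 + 8·0.14 + 27·0.11 + 64·0.13 + 125·0.24
 = 0 + 0.17 + 1.12 + 2.97 + 8.32 + 30
 = 42.58

42.58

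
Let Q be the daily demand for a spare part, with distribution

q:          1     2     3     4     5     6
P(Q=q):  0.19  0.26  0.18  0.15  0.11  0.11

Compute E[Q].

E[Q] = Σ q·P(Q=q)
 = 1·0.19 + 2·0.26 + 3·0.18 + 4·0.15 + 5·0.11 + 6·0.11
 = 0.19 + 0.52 + 0.54 + 0.6 + 0.55 + 0.66
 = 3.06

3.06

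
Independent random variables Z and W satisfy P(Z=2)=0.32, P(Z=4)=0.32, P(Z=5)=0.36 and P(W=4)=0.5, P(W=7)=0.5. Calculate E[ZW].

20.46

E[ZW] = Σ_z Σ_w zw · P(Z=z)P(W=w)
 = 8·0.16 + 14·0.16 + 16·0.16 + 28·0.16 + 20·0.18 + 35·0.18
 = 1.28 + 2.24 + 2.56 + 4.48 + 3.6 + 6.3
 = 20.46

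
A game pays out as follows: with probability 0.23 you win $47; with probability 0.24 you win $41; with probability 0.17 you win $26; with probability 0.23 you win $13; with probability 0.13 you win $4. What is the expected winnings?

28.58

E[payout] = 47·0.23 + 41·0.24 + 26·0.17 + 13·0.23 + 4·0.13
 = 10.81 + 9.84 + 4.42 + 2.99 + 0.52
 = 28.58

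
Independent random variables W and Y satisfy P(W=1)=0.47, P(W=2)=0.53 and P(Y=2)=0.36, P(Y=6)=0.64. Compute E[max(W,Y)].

4.56

E[max(W,Y)] = Σ_w Σ_y max(w,y) · P(W=w)P(Y=y)
 = 2·0.1692 + 6·0.3008 + 2·0.1908 + 6·0.3392
 = 0.3384 + 1.8048 + 0.3816 + 2.0352
 = 4.56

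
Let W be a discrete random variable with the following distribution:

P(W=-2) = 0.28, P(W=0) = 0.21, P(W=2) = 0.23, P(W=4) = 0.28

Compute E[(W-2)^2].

6.44

E[(W-2)^2] = Σ (w-2)^2·P(W=w)
 = 16·0.28 + 4·0.21 + 0·0.23 + 4·0.28
 = 4.48 + 0.84 + 0 + 1.12
 = 6.44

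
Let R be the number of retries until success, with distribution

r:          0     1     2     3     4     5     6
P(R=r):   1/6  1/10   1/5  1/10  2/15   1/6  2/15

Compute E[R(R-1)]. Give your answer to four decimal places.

E[R(R-1)] = Σ r(r-1)·P(R=r)
 = 0·1/6 + 0·1/10 + 2·1/5 + 6·1/10 + 12·2/15 + 20·1/6 + 30·2/15
 = 0 + 0 + 2/5 + 3/5 + 8/5 + 10/3 + 4
 = 149/15

9.9333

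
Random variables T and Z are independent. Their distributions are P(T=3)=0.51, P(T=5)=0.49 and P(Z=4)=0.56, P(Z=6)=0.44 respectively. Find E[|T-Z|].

E[|T-Z|] = Σ_t Σ_z |t-z| · P(T=t)P(Z=z)
 = 1·0.2856 + 3·0.2244 + 1·0.2744 + 1·0.2156
 = 0.2856 + 0.6732 + 0.2744 + 0.2156
 = 1.4488

1.4488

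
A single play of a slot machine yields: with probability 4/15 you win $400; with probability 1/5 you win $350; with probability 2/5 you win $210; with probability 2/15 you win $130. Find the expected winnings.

278

E[payout] = 400·4/15 + 350·1/5 + 210·2/5 + 130·2/15
 = 320/3 + 70 + 84 + 52/3
 = 278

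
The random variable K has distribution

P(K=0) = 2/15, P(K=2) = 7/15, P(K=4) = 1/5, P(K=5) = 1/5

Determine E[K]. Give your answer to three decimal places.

2.733

E[K] = Σ k·P(K=k)
 = 0·2/15 + 2·7/15 + 4·1/5 + 5·1/5
 = 0 + 14/15 + 4/5 + 1
 = 41/15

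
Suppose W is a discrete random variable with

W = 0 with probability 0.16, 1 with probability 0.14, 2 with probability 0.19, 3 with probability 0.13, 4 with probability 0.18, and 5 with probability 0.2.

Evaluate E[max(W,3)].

E[max(W,3)] = Σ max(w,3)·P(W=w)
 = 3·0.16 + 3·0.14 + 3·0.19 + 3·0.13 + 4·0.18 + 5·0.2
 = 0.48 + 0.42 + 0.57 + 0.39 + 0.72 + 1
 = 3.58

3.58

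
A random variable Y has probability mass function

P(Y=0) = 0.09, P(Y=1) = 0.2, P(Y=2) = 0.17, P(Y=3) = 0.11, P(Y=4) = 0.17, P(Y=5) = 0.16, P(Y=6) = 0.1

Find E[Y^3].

57.01

E[Y^3] = Σ y^3·P(Y=y)
 = 0·0.09 + 1·0.2 + 8·0.17 + 27·0.11 + 64·0.17 + 125·0.16 + 216·0.1
 = 0 + 0.2 + 1.36 + 2.97 + 10.88 + 20 + 21.6
 = 57.01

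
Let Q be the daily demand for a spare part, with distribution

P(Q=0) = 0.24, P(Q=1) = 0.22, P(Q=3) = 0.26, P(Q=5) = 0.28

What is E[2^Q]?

11.72

E[2^Q] = Σ 2^q·P(Q=q)
 = 1·0.24 + 2·0.22 + 8·0.26 + 32·0.28
 = 0.24 + 0.44 + 2.08 + 8.96
 = 11.72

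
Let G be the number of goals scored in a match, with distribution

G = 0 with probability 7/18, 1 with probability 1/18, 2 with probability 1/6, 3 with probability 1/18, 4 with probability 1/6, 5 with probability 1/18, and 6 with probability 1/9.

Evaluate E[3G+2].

E[3G+2] = Σ (3g+2)·P(G=g)
 = 2·7/18 + 5·1/18 + 8·1/6 + 11·1/18 + 14·1/6 + 17·1/18 + 20·1/9
 = 7/9 + 5/18 + 4/3 + 11/18 + 7/3 + 17/18 + 20/9
 = 17/2

8.5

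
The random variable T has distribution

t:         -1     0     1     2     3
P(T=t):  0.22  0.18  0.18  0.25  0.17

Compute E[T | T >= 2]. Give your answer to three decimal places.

2.405

P(T >= 2) = 0.25 + 0.17 = 0.42.
E[T | T >= 2] = [2·0.25 + 3·0.17] / 0.42
 = 1.01 / 0.42
 = 101/42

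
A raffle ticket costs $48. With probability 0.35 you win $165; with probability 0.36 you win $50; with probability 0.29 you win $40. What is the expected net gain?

E[payout] = 165·0.35 + 50·0.36 + 40·0.29
 = 57.75 + 18 + 11.6
 = 87.35
Net = 87.35 - 48 = 39.35

39.35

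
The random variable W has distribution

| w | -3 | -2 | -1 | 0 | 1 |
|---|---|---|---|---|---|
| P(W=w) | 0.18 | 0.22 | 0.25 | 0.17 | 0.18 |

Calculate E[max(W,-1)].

-0.47

E[max(W,-1)] = Σ max(w,-1)·P(W=w)
 = (-1)·0.18 + (-1)·0.22 + (-1)·0.25 + 0·0.17 + 1·0.18
 = (-0.18) + (-0.22) + (-0.25) + 0 + 0.18
 = -0.47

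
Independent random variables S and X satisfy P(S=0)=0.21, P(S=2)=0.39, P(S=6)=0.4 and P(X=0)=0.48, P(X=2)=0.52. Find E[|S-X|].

2.5768

E[|S-X|] = Σ_s Σ_x |s-x| · P(S=s)P(X=x)
 = 0·0.1008 + 2·0.1092 + 2·0.1872 + 0·0.2028 + 6·0.192 + 4·0.208
 = 0 + 0.2184 + 0.3744 + 0 + 1.152 + 0.832
 = 2.5768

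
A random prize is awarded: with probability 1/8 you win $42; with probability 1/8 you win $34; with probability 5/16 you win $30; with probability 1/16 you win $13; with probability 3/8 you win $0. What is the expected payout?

19.6875

E[payout] = 42·1/8 + 34·1/8 + 30·5/16 + 13·1/16 + 0·3/8
 = 21/4 + 17/4 + 75/8 + 13/16 + 0
 = 315/16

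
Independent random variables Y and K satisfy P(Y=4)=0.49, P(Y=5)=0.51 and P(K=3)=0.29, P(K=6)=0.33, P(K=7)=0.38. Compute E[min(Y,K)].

E[min(Y,K)] = Σ_y Σ_k min(y,k) · P(Y=y)P(K=k)
 = 3·0.1421 + 4·0.1617 + 4·0.1862 + 3·0.1479 + 5·0.1683 + 5·0.1938
 = 0.4263 + 0.6468 + 0.7448 + 0.4437 + 0.8415 + 0.969
 = 4.0721

4.0721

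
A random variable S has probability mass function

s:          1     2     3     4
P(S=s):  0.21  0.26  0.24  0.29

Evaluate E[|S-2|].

E[|S-2|] = Σ |s-2|·P(S=s)
 = 1·0.21 + 0·0.26 + 1·0.24 + 2·0.29
 = 0.21 + 0 + 0.24 + 0.58
 = 1.03

1.03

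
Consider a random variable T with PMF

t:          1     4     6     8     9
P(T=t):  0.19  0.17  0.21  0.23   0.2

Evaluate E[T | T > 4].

P(T > 4) = 0.21 + 0.23 + 0.2 = 0.64.
E[T | T > 4] = [6·0.21 + 8·0.23 + 9·0.2] / 0.64
 = 4.9 / 0.64
 = 245/32

7.65625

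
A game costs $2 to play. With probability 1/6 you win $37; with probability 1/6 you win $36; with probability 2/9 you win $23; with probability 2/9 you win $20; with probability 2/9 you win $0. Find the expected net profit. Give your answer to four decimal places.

E[payout] = 37·1/6 + 36·1/6 + 23·2/9 + 20·2/9 + 0·2/9
 = 37/6 + 6 + 46/9 + 40/9 + 0
 = 391/18
Net = 391/18 - 2 = 355/18

19.7222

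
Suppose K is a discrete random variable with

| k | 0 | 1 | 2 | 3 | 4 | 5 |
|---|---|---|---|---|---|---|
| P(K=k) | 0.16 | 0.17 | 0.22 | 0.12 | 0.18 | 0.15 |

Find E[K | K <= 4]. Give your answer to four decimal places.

1.9882

P(K <= 4) = 0.16 + 0.17 + 0.22 + 0.12 + 0.18 = 0.85.
E[K | K <= 4] = [0·0.16 + 1·0.17 + 2·0.22 + 3·0.12 + 4·0.18] / 0.85
 = 1.69 / 0.85
 = 169/85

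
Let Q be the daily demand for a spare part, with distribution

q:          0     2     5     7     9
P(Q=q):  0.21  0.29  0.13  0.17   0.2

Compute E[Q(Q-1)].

24.72

E[Q(Q-1)] = Σ q(q-1)·P(Q=q)
 = 0·0.21 + 2·0.29 + 20·0.13 + 42·0.17 + 72·0.2
 = 0 + 0.58 + 2.6 + 7.14 + 14.4
 = 24.72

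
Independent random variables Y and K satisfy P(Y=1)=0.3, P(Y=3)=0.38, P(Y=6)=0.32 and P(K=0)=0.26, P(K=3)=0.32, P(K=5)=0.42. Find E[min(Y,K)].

E[min(Y,K)] = Σ_y Σ_k min(y,k) · P(Y=y)P(K=k)
 = 0·0.078 + 1·0.096 + 1·0.126 + 0·0.0988 + 3·0.1216 + 3·0.1596 + 0·0.0832 + 3·0.1024 + 5·0.1344
 = 0 + 0.096 + 0.126 + 0 + 0.3648 + 0.4788 + 0 + 0.3072 + 0.672
 = 2.0448

2.0448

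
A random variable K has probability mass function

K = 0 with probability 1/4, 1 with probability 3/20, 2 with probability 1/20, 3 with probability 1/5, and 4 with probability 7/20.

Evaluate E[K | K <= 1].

0.375

P(K <= 1) = 1/4 + 3/20 = 2/5.
E[K | K <= 1] = [0·1/4 + 1·3/20] / (2/5)
 = 3/20 / (2/5)
 = 3/8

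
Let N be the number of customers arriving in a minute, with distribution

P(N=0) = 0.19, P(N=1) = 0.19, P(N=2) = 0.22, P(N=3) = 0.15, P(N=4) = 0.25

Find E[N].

E[N] = Σ n·P(N=n)
 = 0·0.19 + 1·0.19 + 2·0.22 + 3·0.15 + 4·0.25
 = 0 + 0.19 + 0.44 + 0.45 + 1
 = 2.08

2.08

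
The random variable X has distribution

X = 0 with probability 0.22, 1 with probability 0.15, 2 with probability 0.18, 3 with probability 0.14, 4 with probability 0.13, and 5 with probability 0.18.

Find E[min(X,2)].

1.41

E[min(X,2)] = Σ min(x,2)·P(X=x)
 = 0·0.22 + 1·0.15 + 2·0.18 + 2·0.14 + 2·0.13 + 2·0.18
 = 0 + 0.15 + 0.36 + 0.28 + 0.26 + 0.36
 = 1.41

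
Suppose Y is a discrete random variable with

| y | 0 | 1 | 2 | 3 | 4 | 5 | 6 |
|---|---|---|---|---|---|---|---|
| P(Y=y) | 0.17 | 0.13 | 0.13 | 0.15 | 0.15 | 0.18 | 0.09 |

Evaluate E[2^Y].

E[2^Y] = Σ 2^y·P(Y=y)
 = 1·0.17 + 2·0.13 + 4·0.13 + 8·0.15 + 16·0.15 + 32·0.18 + 64·0.09
 = 0.17 + 0.26 + 0.52 + 1.2 + 2.4 + 5.76 + 5.76
 = 16.07

16.07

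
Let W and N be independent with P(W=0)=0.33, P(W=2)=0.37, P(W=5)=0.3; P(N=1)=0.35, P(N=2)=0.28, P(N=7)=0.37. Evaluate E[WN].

7.84

E[WN] = Σ_w Σ_n wn · P(W=w)P(N=n)
 = 0·0.1155 + 0·0.0924 + 0·0.1221 + 2·0.1295 + 4·0.1036 + 14·0.1369 + 5·0.105 + 10·0.084 + 35·0.111
 = 0 + 0 + 0 + 0.259 + 0.4144 + 1.9166 + 0.525 + 0.84 + 3.885
 = 7.84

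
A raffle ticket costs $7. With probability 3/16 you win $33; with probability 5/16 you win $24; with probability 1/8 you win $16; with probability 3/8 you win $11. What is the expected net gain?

12.8125

E[payout] = 33·3/16 + 24·5/16 + 16·1/8 + 11·3/8
 = 99/16 + 15/2 + 2 + 33/8
 = 317/16
Net = 317/16 - 7 = 205/16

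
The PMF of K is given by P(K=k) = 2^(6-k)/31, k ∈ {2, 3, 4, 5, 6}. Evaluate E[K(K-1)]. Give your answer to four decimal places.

E[K(K-1)] = Σ k(k-1)·P(K=k)
 = 2·16/31 + 6·8/31 + 12·4/31 + 20·2/31 + 30·1/31
 = 32/31 + 48/31 + 48/31 + 40/31 + 30/31
 = 198/31

6.3871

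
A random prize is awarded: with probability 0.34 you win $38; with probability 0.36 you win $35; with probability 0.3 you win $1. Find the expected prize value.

25.82

E[payout] = 38·0.34 + 35·0.36 + 1·0.3
 = 12.92 + 12.6 + 0.3
 = 25.82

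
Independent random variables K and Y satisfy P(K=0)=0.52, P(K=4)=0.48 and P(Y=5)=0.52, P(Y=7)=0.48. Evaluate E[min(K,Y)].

E[min(K,Y)] = Σ_k Σ_y min(k,y) · P(K=k)P(Y=y)
 = 0·0.2704 + 0·0.2496 + 4·0.2496 + 4·0.2304
 = 0 + 0 + 0.9984 + 0.9216
 = 1.92

1.92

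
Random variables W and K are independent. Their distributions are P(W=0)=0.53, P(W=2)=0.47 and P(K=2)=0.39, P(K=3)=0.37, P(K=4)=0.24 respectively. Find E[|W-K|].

1.91

E[|W-K|] = Σ_w Σ_k |w-k| · P(W=w)P(K=k)
 = 2·0.2067 + 3·0.1961 + 4·0.1272 + 0·0.1833 + 1·0.1739 + 2·0.1128
 = 0.4134 + 0.5883 + 0.5088 + 0 + 0.1739 + 0.2256
 = 1.91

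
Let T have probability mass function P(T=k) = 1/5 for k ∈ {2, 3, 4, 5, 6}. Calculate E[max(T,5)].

5.2

E[max(T,5)] = Σ max(t,5)·P(T=t)
 = 5·1/5 + 5·1/5 + 5·1/5 + 5·1/5 + 6·1/5
 = 1 + 1 + 1 + 1 + 6/5
 = 26/5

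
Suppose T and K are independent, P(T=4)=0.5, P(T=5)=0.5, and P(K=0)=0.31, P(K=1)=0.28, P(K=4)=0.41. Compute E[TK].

8.64

E[TK] = Σ_t Σ_k tk · P(T=t)P(K=k)
 = 0·0.155 + 4·0.14 + 16·0.205 + 0·0.155 + 5·0.14 + 20·0.205
 = 0 + 0.56 + 3.28 + 0 + 0.7 + 4.1
 = 8.64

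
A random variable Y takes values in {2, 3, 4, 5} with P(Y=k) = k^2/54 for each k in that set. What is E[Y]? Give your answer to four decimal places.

E[Y] = Σ y·P(Y=y)
 = 2·2/27 + 3·1/6 + 4·8/27 + 5·25/54
 = 4/27 + 1/2 + 32/27 + 125/54
 = 112/27

4.1481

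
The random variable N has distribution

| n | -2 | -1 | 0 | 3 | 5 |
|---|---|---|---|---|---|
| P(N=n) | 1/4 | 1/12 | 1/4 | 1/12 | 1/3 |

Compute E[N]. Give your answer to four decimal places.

1.3333

E[N] = Σ n·P(N=n)
 = (-2)·1/4 + (-1)·1/12 + 0·1/4 + 3·1/12 + 5·1/3
 = (-1/2) + (-1/12) + 0 + 1/4 + 5/3
 = 4/3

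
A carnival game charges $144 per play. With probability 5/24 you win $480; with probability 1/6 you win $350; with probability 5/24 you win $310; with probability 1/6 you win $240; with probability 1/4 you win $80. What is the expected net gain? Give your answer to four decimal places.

E[payout] = 480·5/24 + 350·1/6 + 310·5/24 + 240·1/6 + 80·1/4
 = 100 + 175/3 + 775/12 + 40 + 20
 = 3395/12
Net = 3395/12 - 144 = 1667/12

138.9167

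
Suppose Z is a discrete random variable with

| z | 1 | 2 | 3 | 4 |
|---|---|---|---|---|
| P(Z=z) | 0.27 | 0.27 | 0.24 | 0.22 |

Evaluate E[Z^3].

E[Z^3] = Σ z^3·P(Z=z)
 = 1·0.27 + 8·0.27 + 27·0.24 + 64·0.22
 = 0.27 + 2.16 + 6.48 + 14.08
 = 22.99

22.99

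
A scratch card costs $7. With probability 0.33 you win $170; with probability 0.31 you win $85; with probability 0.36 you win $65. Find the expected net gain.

98.85

E[payout] = 170·0.33 + 85·0.31 + 65·0.36
 = 56.1 + 26.35 + 23.4
 = 105.85
Net = 105.85 - 7 = 98.85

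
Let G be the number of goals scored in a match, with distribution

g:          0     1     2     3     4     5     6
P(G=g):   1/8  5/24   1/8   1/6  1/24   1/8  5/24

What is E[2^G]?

E[2^G] = Σ 2^g·P(G=g)
 = 1·1/8 + 2·5/24 + 4·1/8 + 8·1/6 + 16·1/24 + 32·1/8 + 64·5/24
 = 1/8 + 5/12 + 1/2 + 4/3 + 2/3 + 4 + 40/3
 = 163/8

20.375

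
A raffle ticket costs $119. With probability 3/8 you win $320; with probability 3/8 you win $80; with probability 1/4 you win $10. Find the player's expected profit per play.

E[payout] = 320·3/8 + 80·3/8 + 10·1/4
 = 120 + 30 + 5/2
 = 305/2
Net = 305/2 - 119 = 67/2

33.5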